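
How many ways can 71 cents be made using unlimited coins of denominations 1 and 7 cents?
Coefficient of x^71 in 1/(1-x^1) · 1/(1-x^7). Use j coins of 7 for j = 0..⌊71/7⌋ = 10, the rest in 1s: 10 + 1 = 11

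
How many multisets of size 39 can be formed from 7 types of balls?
C(39+7-1, 7-1) = C(45, 6) = 8145060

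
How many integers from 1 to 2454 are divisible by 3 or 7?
⌊2454/3⌋ + ⌊2454/7⌋ - ⌊2454/21⌋ = 818 + 350 - 116 = 1052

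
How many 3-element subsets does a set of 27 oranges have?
C(27,3) = 27!/(3!×24!) = 2925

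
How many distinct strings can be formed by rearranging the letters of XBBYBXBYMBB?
11! / (6! × 2! × 2! × 1!) = 13860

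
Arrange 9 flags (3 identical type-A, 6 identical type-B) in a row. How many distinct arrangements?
9! / (3! × 6!) = 84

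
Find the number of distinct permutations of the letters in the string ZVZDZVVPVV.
10! / (5! × 1! × 3! × 1!) = 5040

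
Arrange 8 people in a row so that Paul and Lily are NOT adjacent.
Total - adjacent = 8! - (8-1)!×2 = 40320 - 10080 = 30240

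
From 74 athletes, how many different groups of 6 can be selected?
C(74,6) = 74!/(6!×68!) = 185250786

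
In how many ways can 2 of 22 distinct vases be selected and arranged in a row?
P(22,2) = 22!/(22-2)! = 462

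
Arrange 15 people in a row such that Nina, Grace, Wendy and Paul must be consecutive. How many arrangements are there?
Treat the 4 as one block: (15-4+1)! × 4! = 479001600 × 24 = 11496038400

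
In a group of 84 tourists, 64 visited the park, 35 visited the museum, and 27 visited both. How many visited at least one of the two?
|A∪B| = |A| + |B| - |A∩B| = 64 + 35 - 27 = 72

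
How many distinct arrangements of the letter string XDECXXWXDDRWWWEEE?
17! / (4! × 3! × 1! × 4! × 4! × 1!) = 4288284000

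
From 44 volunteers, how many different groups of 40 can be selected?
C(44,40) = 44!/(40!×4!) = 135751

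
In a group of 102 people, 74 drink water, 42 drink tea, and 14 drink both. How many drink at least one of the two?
|A∪B| = |A| + |B| - |A∩B| = 74 + 42 - 14 = 102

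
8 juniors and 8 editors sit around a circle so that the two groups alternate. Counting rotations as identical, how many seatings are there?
Fix one of the juniors: (8-1)! ways for the remaining juniors, × 8! ways for the editors = 5040 × 40320 = 203212800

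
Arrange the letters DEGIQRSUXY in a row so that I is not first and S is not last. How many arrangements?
By inclusion-exclusion: 10! - 2×(10-1)! + (10-2)! = 3628800 - 725760 + 40320 = 2943360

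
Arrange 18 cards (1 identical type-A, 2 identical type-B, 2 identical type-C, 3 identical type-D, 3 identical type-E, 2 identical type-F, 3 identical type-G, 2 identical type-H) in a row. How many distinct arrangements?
18! / (1! × 2! × 2! × 3! × 3! × 2! × 3! × 2!) = 1852538688000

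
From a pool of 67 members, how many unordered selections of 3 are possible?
C(67,3) = 67!/(3!×64!) = 47905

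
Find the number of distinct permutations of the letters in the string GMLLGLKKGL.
10! / (2! × 4! × 1! × 3!) = 12600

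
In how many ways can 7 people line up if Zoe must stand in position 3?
Fix one position: (7-1)! = 720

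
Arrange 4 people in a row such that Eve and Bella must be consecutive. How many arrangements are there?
Treat the 2 as one block: (4-2+1)! × 2! = 6 × 2 = 12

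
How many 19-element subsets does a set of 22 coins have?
C(22,19) = 22!/(19!×3!) = 1540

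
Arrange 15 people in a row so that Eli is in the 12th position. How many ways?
Fix one position: (15-1)! = 87178291200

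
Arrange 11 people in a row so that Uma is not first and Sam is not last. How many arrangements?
By inclusion-exclusion: 11! - 2×(11-1)! + (11-2)! = 39916800 - 7257600 + 362880 = 33022080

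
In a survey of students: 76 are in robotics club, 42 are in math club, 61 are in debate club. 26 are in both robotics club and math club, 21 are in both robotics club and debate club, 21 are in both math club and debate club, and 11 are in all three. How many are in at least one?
|A∪B∪C| = 76+42+61-26-21-21+11 = 122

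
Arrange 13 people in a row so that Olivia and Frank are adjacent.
Treat as block: (13-1)! × 2! = 479001600 × 2 = 958003200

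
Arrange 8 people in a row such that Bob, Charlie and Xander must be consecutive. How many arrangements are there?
Treat the 3 as one block: (8-3+1)! × 3! = 720 × 6 = 4320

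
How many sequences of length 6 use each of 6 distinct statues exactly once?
6! = 720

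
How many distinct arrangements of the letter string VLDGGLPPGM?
10! / (2! × 1! × 1! × 2! × 1! × 3!) = 151200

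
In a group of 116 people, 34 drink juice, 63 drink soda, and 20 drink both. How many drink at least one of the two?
|A∪B| = |A| + |B| - |A∩B| = 34 + 63 - 20 = 77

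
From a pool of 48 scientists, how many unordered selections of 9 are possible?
C(48,9) = 48!/(9!×39!) = 1677106640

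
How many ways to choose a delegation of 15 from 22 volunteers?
C(22,15) = 22!/(15!×7!) = 170544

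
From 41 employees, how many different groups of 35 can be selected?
C(41,35) = 41!/(35!×6!) = 4496388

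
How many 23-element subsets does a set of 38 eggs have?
C(38,23) = 38!/(23!×15!) = 15471286560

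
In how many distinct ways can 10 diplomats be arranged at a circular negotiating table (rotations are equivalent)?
Circular: fix one position, arrange the rest. (10-1)! = 362880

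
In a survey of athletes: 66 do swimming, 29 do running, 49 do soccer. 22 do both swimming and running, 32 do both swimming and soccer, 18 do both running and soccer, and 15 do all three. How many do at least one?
|A∪B∪C| = 66+29+49-22-32-18+15 = 87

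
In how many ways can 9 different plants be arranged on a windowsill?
9! = 362880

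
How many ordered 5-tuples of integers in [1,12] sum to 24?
Coefficient of x^24 in (x + x² + ... + x^12)^5. By inclusion-exclusion on dice exceeding 12: Σ_j (-1)^j C(5,j)·C(24-1-12j, 4) = C(5,0)·C(23,4) - C(5,1)·C(11,4) = 1·8855 - 5·330 = 7205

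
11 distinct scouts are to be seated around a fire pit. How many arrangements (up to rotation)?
Circular: fix one position, arrange the rest. (11-1)! = 3628800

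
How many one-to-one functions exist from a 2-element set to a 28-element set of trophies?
P(28,2) = 28!/(28-2)! = 756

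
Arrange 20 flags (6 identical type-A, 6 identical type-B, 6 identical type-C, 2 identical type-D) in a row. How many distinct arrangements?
20! / (6! × 6! × 6! × 2!) = 3259095840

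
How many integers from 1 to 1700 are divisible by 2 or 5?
⌊1700/2⌋ + ⌊1700/5⌋ - ⌊1700/10⌋ = 850 + 340 - 170 = 1020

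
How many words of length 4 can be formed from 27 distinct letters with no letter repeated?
P(27,4) = 27!/(27-4)! = 421200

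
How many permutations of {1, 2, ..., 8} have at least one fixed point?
Complement of the derangements. !8 = Σ_{j=0}^{8} (-1)^j·8!/j! = 40320 - 40320 + 20160 - 6720 + 1680 - 336 + 56 - 8 + 1 = 14833. 8! - !8 = 40320 - 14833 = 25487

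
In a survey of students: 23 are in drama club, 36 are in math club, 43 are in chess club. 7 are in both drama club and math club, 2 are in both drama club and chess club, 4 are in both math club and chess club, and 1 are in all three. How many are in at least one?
|A∪B∪C| = 23+36+43-7-2-4+1 = 90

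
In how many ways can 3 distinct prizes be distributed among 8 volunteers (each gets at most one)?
P(8,3) = 8!/(8-3)! = 336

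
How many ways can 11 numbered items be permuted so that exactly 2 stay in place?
Choose the 2 fixed points C(11,2) = 55, derange the rest: !9 = Σ_{j=0}^{9} (-1)^j·9!/j! = 362880 - 362880 + 181440 - 60480 + 15120 - 3024 + 504 - 72 + 9 - 1 = 133496. Product = 55 × 133496 = 7342280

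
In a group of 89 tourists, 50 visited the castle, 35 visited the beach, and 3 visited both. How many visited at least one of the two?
|A∪B| = |A| + |B| - |A∩B| = 50 + 35 - 3 = 82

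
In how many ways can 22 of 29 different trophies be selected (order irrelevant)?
C(29,22) = 29!/(22!×7!) = 1560780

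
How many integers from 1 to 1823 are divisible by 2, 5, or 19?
⌊1823/2⌋+⌊1823/5⌋+⌊1823/19⌋ - ⌊1823/10⌋-⌊1823/38⌋-⌊1823/95⌋ + ⌊1823/190⌋ = 911+364+95 - 182-47-19 + 9 = 1131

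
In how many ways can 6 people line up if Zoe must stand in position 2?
Fix one position: (6-1)! = 120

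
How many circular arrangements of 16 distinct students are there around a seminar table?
Circular: fix one position, arrange the rest. (16-1)! = 1307674368000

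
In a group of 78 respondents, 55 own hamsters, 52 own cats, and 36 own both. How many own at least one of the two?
|A∪B| = |A| + |B| - |A∩B| = 55 + 52 - 36 = 71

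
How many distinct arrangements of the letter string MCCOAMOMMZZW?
12! / (2! × 1! × 4! × 1! × 2! × 2!) = 2494800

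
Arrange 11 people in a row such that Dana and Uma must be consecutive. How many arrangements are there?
Treat the 2 as one block: (11-2+1)! × 2! = 3628800 × 2 = 7257600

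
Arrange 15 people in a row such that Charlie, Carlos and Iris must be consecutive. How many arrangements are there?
Treat the 3 as one block: (15-3+1)! × 3! = 6227020800 × 6 = 37362124800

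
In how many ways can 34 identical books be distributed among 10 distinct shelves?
C(34+10-1, 10-1) = C(43, 9) = 563921995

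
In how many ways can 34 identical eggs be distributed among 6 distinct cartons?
C(34+6-1, 6-1) = C(39, 5) = 575757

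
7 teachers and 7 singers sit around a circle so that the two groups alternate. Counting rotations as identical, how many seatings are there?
Fix one of the teachers: (7-1)! ways for the remaining teachers, × 7! ways for the singers = 720 × 5040 = 3628800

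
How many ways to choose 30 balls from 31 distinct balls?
C(31,30) = 31!/(30!×1!) = 31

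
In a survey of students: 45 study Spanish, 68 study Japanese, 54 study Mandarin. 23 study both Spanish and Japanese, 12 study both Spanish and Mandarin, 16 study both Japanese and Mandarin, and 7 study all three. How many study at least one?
|A∪B∪C| = 45+68+54-23-12-16+7 = 123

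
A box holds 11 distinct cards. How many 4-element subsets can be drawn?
C(11,4) = 11!/(4!×7!) = 330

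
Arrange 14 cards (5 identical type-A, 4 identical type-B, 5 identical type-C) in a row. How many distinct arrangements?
14! / (5! × 4! × 5!) = 252252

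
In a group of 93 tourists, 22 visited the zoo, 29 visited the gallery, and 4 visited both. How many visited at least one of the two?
|A∪B| = |A| + |B| - |A∩B| = 22 + 29 - 4 = 47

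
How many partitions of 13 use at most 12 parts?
By conjugation, equals partitions of 13 into parts ≤ 12. Let r_j(i) = number of partitions of i into parts ≤ j, for i = 0..13. r_1(i) = 1 for all i; r_j(i) = r_{j-1}(i) + r_j(i-j). Rows j = 2..12: ≤2: 1 1 2 2 3 3 4 4 5 5 6 6 7 7; ≤3: 1 1 2 3 4 5 7 8 10 12 14 16 19 21; ≤4: 1 1 2 3 5 6 9 11 15 18 23 27 34 39; ≤5: 1 1 2 3 5 7 10 13 18 23 30 37 47 57; ≤6: 1 1 2 3 5 7 11 14 20 26 35 44 58 71; ≤7: 1 1 2 3 5 7 11 15 21 28 38 49 65 82; ≤8: 1 1 2 3 5 7 11 15 22 29 40 52 70 89; ≤9: 1 1 2 3 5 7 11 15 22 30 41 54 73 94; ≤10: 1 1 2 3 5 7 11 15 22 30 42 55 75 97; ≤11: 1 1 2 3 5 7 11 15 22 30 42 56 76 99; ≤12: 1 1 2 3 5 7 11 15 22 30 42 56 77 100. r_12(13) = 100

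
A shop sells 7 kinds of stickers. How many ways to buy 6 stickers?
C(6+7-1, 7-1) = C(12, 6) = 924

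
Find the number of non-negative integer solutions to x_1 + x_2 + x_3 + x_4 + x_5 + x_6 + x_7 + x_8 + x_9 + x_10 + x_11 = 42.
C(42+11-1, 11-1) = C(52, 10) = 15820024220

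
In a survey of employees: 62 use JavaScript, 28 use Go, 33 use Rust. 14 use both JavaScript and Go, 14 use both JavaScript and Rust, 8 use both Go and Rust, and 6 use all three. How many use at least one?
|A∪B∪C| = 62+28+33-14-14-8+6 = 93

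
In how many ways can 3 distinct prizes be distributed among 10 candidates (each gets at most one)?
P(10,3) = 10!/(10-3)! = 720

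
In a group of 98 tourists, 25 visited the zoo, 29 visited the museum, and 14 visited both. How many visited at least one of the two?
|A∪B| = |A| + |B| - |A∩B| = 25 + 29 - 14 = 40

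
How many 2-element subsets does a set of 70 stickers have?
C(70,2) = 70!/(2!×68!) = 2415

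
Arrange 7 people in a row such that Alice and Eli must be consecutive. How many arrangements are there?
Treat the 2 as one block: (7-2+1)! × 2! = 720 × 2 = 1440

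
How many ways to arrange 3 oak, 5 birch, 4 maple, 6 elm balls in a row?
18! / (3! × 5! × 4! × 6!) = 514594080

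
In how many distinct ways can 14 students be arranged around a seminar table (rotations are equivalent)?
Circular: fix one position, arrange the rest. (14-1)! = 6227020800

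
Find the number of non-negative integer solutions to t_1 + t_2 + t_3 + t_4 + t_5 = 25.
C(25+5-1, 5-1) = C(29, 4) = 23751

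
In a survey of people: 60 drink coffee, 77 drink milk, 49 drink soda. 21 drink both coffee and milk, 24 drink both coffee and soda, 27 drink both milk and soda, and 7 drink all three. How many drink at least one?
|A∪B∪C| = 60+77+49-21-24-27+7 = 121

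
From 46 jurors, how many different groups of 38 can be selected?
C(46,38) = 46!/(38!×8!) = 260932815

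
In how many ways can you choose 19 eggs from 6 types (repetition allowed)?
C(19+6-1, 6-1) = C(24, 5) = 42504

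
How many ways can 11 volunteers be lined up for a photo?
11! = 39916800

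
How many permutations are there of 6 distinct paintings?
6! = 720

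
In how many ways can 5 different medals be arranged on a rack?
5! = 120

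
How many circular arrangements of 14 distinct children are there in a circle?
Circular: fix one position, arrange the rest. (14-1)! = 6227020800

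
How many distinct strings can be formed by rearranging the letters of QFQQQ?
5! / (1! × 4!) = 5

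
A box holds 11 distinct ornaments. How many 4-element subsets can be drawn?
C(11,4) = 11!/(4!×7!) = 330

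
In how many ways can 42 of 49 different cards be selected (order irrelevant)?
C(49,42) = 49!/(42!×7!) = 85900584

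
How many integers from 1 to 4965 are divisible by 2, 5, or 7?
⌊4965/2⌋+⌊4965/5⌋+⌊4965/7⌋ - ⌊4965/10⌋-⌊4965/14⌋-⌊4965/35⌋ + ⌊4965/70⌋ = 2482+993+709 - 496-354-141 + 70 = 3263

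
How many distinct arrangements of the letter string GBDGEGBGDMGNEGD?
15! / (1! × 1! × 2! × 2! × 6! × 3!) = 75675600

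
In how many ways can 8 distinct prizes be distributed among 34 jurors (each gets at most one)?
P(34,8) = 34!/(34-8)! = 732058145280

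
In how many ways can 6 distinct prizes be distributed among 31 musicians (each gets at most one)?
P(31,6) = 31!/(31-6)! = 530122320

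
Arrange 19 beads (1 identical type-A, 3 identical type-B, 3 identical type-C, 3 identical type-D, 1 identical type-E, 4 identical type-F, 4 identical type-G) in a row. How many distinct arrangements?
19! / (1! × 3! × 3! × 3! × 1! × 4! × 4!) = 977728752000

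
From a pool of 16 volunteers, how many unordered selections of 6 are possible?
C(16,6) = 16!/(6!×10!) = 8008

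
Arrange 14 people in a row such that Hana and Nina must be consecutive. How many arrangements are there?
Treat the 2 as one block: (14-2+1)! × 2! = 6227020800 × 2 = 12454041600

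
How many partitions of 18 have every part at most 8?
Let r_j(i) = number of partitions of i into parts ≤ j, for i = 0..18. r_1(i) = 1 for all i; r_j(i) = r_{j-1}(i) + r_j(i-j). Rows j = 2..8: ≤2: 1 1 2 2 3 3 4 4 5 5 6 6 7 7 8 8 9 9 10; ≤3: 1 1 2 3 4 5 7 8 10 12 14 16 19 21 24 27 30 33 37; ≤4: 1 1 2 3 5 6 9 11 15 18 23 27 34 39 47 54 64 72 84; ≤5: 1 1 2 3 5 7 10 13 18 23 30 37 47 57 70 84 101 119 141; ≤6: 1 1 2 3 5 7 11 14 20 26 35 44 58 71 90 110 136 163 199; ≤7: 1 1 2 3 5 7 11 15 21 28 38 49 65 82 105 131 164 201 248; ≤8: 1 1 2 3 5 7 11 15 22 29 40 52 70 89 116 146 186 230 288. r_8(18) = 288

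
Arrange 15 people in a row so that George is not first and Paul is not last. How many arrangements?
By inclusion-exclusion: 15! - 2×(15-1)! + (15-2)! = 1307674368000 - 174356582400 + 6227020800 = 1139544806400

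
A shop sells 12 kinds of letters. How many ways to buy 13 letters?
C(13+12-1, 12-1) = C(24, 11) = 2496144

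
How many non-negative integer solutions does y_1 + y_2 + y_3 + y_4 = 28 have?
C(28+4-1, 4-1) = C(31, 3) = 4495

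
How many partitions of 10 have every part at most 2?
Let r_j(i) = number of partitions of i into parts ≤ j, for i = 0..10. r_1(i) = 1 for all i; r_j(i) = r_{j-1}(i) + r_j(i-j). Rows j = 2..2: ≤2: 1 1 2 2 3 3 4 4 5 5 6. r_2(10) = 6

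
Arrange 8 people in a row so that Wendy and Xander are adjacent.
Treat as block: (8-1)! × 2! = 5040 × 2 = 10080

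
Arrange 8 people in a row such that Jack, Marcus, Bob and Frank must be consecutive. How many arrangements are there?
Treat the 4 as one block: (8-4+1)! × 4! = 120 × 24 = 2880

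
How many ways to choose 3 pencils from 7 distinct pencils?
C(7,3) = 7!/(3!×4!) = 35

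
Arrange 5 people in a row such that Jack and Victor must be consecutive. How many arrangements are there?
Treat the 2 as one block: (5-2+1)! × 2! = 24 × 2 = 48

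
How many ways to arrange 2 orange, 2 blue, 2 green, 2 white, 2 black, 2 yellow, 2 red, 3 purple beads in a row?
17! / (2! × 2! × 2! × 2! × 2! × 2! × 2! × 3!) = 463134672000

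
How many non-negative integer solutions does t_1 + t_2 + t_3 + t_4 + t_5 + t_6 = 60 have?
C(60+6-1, 6-1) = C(65, 5) = 8259888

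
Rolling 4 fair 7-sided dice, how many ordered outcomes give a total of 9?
Coefficient of x^9 in (x + x² + ... + x^7)^4. By inclusion-exclusion on dice exceeding 7: Σ_j (-1)^j C(4,j)·C(9-1-7j, 3) = C(4,0)·C(8,3) = 1·56 = 56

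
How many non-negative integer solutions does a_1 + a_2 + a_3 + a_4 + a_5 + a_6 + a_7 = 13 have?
C(13+7-1, 7-1) = C(19, 6) = 27132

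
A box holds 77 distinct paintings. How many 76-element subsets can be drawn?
C(77,76) = 77!/(76!×1!) = 77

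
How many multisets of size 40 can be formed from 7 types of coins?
C(40+7-1, 7-1) = C(46, 6) = 9366819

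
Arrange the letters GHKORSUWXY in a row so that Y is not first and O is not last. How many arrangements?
By inclusion-exclusion: 10! - 2×(10-1)! + (10-2)! = 3628800 - 725760 + 40320 = 2943360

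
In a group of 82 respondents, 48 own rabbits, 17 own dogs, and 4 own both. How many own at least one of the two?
|A∪B| = |A| + |B| - |A∩B| = 48 + 17 - 4 = 61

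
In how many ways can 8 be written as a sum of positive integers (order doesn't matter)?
Pentagonal recurrence p(n) = p(n-1) + p(n-2) - p(n-5) - p(n-7) + p(n-12) + p(n-15) - ... gives p(0..7) = 1, 1, 2, 3, 5, 7, 11, 15. p(8) = p(7) + p(6) - p(3) - p(1) = 15 + 11 - 3 - 1 = 22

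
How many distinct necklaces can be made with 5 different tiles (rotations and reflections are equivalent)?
(5-1)!/2 = 24/2 = 12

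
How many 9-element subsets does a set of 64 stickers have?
C(64,9) = 64!/(9!×55!) = 27540584512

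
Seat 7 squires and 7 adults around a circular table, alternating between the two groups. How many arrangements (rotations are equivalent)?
Fix one of the squires: (7-1)! ways for the remaining squires, × 7! ways for the adults = 720 × 5040 = 3628800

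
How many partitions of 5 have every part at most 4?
Let r_j(i) = number of partitions of i into parts ≤ j, for i = 0..5. r_1(i) = 1 for all i; r_j(i) = r_{j-1}(i) + r_j(i-j). Rows j = 2..4: ≤2: 1 1 2 2 3 3; ≤3: 1 1 2 3 4 5; ≤4: 1 1 2 3 5 6. r_4(5) = 6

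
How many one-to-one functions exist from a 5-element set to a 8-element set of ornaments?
P(8,5) = 8!/(8-5)! = 6720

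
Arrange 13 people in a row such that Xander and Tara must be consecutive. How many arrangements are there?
Treat the 2 as one block: (13-2+1)! × 2! = 479001600 × 2 = 958003200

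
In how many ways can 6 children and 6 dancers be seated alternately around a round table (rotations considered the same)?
Fix one of the children: (6-1)! ways for the remaining children, × 6! ways for the dancers = 120 × 720 = 86400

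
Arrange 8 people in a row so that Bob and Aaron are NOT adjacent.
Total - adjacent = 8! - (8-1)!×2 = 40320 - 10080 = 30240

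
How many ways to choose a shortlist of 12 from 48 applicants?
C(48,12) = 48!/(12!×36!) = 69668534468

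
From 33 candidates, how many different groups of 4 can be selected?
C(33,4) = 33!/(4!×29!) = 40920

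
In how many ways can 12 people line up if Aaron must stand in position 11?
Fix one position: (12-1)! = 39916800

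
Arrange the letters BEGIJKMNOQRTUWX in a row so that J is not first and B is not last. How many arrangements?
By inclusion-exclusion: 15! - 2×(15-1)! + (15-2)! = 1307674368000 - 174356582400 + 6227020800 = 1139544806400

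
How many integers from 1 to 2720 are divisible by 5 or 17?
⌊2720/5⌋ + ⌊2720/17⌋ - ⌊2720/85⌋ = 544 + 160 - 32 = 672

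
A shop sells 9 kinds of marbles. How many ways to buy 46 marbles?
C(46+9-1, 9-1) = C(54, 8) = 1040465790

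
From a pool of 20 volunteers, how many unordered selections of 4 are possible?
C(20,4) = 20!/(4!×16!) = 4845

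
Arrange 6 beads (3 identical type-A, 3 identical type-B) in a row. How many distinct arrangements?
6! / (3! × 3!) = 20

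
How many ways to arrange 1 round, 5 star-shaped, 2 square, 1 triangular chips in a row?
9! / (1! × 5! × 2! × 1!) = 1512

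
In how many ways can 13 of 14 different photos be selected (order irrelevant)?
C(14,13) = 14!/(13!×1!) = 14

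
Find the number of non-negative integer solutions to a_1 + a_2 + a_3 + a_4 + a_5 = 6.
C(6+5-1, 5-1) = C(10, 4) = 210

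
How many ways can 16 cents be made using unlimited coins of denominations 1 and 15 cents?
Coefficient of x^16 in 1/(1-x^1) · 1/(1-x^15). Use j coins of 15 for j = 0..⌊16/15⌋ = 1, the rest in 1s: 1 + 1 = 2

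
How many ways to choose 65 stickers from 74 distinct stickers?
C(74,65) = 74!/(65!×9!) = 110524147514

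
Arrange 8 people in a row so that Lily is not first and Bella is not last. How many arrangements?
By inclusion-exclusion: 8! - 2×(8-1)! + (8-2)! = 40320 - 10080 + 720 = 30960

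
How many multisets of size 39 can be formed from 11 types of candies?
C(39+11-1, 11-1) = C(49, 10) = 8217822536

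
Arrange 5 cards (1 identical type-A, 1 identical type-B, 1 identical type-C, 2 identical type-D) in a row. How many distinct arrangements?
5! / (1! × 1! × 1! × 2!) = 60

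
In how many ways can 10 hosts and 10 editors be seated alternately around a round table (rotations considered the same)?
Fix one of the hosts: (10-1)! ways for the remaining hosts, × 10! ways for the editors = 362880 × 3628800 = 1316818944000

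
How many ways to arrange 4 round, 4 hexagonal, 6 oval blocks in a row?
14! / (4! × 4! × 6!) = 210210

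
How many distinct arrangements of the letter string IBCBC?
5! / (2! × 2! × 1!) = 30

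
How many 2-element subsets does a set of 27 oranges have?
C(27,2) = 27!/(2!×25!) = 351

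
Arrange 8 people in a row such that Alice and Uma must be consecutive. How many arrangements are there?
Treat the 2 as one block: (8-2+1)! × 2! = 5040 × 2 = 10080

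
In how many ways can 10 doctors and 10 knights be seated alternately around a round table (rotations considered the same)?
Fix one of the doctors: (10-1)! ways for the remaining doctors, × 10! ways for the knights = 362880 × 3628800 = 1316818944000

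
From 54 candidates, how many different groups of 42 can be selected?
C(54,42) = 54!/(42!×12!) = 343006888770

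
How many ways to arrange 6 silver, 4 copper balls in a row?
10! / (6! × 4!) = 210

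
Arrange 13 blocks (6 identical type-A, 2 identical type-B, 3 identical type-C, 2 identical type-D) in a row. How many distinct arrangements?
13! / (6! × 2! × 3! × 2!) = 360360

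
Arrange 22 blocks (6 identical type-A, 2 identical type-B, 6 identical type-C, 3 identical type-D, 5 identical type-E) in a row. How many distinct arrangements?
22! / (6! × 2! × 6! × 3! × 5!) = 1505702278080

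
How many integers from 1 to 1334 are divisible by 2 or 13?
⌊1334/2⌋ + ⌊1334/13⌋ - ⌊1334/26⌋ = 667 + 102 - 51 = 718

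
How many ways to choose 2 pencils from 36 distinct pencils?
C(36,2) = 36!/(2!×34!) = 630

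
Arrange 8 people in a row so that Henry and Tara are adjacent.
Treat as block: (8-1)! × 2! = 5040 × 2 = 10080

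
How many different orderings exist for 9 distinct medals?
9! = 362880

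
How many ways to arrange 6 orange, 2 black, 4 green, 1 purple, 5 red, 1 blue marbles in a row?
19! / (6! × 2! × 4! × 1! × 5! × 1!) = 29331862560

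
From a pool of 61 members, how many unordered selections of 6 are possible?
C(61,6) = 61!/(6!×55!) = 55525372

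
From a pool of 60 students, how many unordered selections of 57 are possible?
C(60,57) = 60!/(57!×3!) = 34220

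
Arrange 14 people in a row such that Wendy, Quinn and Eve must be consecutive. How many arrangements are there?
Treat the 3 as one block: (14-3+1)! × 3! = 479001600 × 6 = 2874009600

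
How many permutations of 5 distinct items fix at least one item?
Complement of the derangements. !5 = Σ_{j=0}^{5} (-1)^j·5!/j! = 120 - 120 + 60 - 20 + 5 - 1 = 44. 5! - !5 = 120 - 44 = 76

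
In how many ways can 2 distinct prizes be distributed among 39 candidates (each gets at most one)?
P(39,2) = 39!/(39-2)! = 1482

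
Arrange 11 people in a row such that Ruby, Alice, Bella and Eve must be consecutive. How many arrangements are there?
Treat the 4 as one block: (11-4+1)! × 4! = 40320 × 24 = 967680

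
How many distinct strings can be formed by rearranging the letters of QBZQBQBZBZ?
10! / (3! × 3! × 4!) = 4200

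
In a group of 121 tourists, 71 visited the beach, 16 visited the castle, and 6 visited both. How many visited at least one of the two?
|A∪B| = |A| + |B| - |A∩B| = 71 + 16 - 6 = 81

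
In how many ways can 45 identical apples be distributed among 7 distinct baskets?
C(45+7-1, 7-1) = C(51, 6) = 18009460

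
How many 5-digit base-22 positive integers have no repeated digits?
First digit: 21 choices (nonzero). Then descending: 21 × 21 × 20 × 19 × 18 = 3016440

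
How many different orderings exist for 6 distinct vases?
6! = 720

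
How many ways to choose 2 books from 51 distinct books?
C(51,2) = 51!/(2!×49!) = 1275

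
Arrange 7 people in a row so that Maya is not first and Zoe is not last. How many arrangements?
By inclusion-exclusion: 7! - 2×(7-1)! + (7-2)! = 5040 - 1440 + 120 = 3720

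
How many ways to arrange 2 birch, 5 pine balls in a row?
7! / (2! × 5!) = 21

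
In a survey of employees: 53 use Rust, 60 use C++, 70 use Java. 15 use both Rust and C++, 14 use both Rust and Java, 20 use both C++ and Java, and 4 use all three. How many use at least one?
|A∪B∪C| = 53+60+70-15-14-20+4 = 138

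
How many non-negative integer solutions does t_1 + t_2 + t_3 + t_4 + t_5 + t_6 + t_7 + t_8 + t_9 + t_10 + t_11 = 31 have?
C(31+11-1, 11-1) = C(41, 10) = 1121099408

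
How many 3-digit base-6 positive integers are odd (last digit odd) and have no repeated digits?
Last∈{1,3,5}. Last=0: 0. Last nonzero: 3×4×P(4,1) = 48. Total = 48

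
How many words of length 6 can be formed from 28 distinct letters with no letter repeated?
P(28,6) = 28!/(28-6)! = 271252800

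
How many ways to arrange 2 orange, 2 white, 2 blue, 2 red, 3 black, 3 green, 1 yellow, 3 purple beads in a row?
18! / (2! × 2! × 2! × 2! × 3! × 3! × 1! × 3!) = 1852538688000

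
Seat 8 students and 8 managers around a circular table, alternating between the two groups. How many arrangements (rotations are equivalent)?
Fix one of the students: (8-1)! ways for the remaining students, × 8! ways for the managers = 5040 × 40320 = 203212800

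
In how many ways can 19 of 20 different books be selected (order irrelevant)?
C(20,19) = 20!/(19!×1!) = 20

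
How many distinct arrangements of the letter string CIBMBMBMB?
9! / (3! × 1! × 4! × 1!) = 2520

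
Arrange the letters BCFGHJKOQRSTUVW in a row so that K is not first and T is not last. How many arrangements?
By inclusion-exclusion: 15! - 2×(15-1)! + (15-2)! = 1307674368000 - 174356582400 + 6227020800 = 1139544806400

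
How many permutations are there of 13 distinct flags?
13! = 6227020800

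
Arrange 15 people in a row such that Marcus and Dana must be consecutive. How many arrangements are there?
Treat the 2 as one block: (15-2+1)! × 2! = 87178291200 × 2 = 174356582400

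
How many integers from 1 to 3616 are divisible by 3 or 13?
⌊3616/3⌋ + ⌊3616/13⌋ - ⌊3616/39⌋ = 1205 + 278 - 92 = 1391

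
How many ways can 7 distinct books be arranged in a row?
7! = 5040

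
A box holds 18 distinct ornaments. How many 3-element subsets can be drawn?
C(18,3) = 18!/(3!×15!) = 816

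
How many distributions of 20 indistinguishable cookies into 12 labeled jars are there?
C(20+12-1, 12-1) = C(31, 11) = 84672315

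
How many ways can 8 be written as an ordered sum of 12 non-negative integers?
C(8+12-1, 12-1) = C(19, 11) = 75582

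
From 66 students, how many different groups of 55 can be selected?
C(66,55) = 66!/(55!×11!) = 1074082795968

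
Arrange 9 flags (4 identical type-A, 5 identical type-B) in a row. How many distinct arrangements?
9! / (4! × 5!) = 126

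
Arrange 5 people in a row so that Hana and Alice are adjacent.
Treat as block: (5-1)! × 2! = 24 × 2 = 48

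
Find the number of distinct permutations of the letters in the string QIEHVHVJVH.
10! / (1! × 3! × 3! × 1! × 1! × 1!) = 100800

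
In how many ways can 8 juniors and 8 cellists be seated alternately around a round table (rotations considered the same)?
Fix one of the juniors: (8-1)! ways for the remaining juniors, × 8! ways for the cellists = 5040 × 40320 = 203212800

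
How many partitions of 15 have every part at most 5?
Let r_j(i) = number of partitions of i into parts ≤ j, for i = 0..15. r_1(i) = 1 for all i; r_j(i) = r_{j-1}(i) + r_j(i-j). Rows j = 2..5: ≤2: 1 1 2 2 3 3 4 4 5 5 6 6 7 7 8 8; ≤3: 1 1 2 3 4 5 7 8 10 12 14 16 19 21 24 27; ≤4: 1 1 2 3 5 6 9 11 15 18 23 27 34 39 47 54; ≤5: 1 1 2 3 5 7 10 13 18 23 30 37 47 57 70 84. r_5(15) = 84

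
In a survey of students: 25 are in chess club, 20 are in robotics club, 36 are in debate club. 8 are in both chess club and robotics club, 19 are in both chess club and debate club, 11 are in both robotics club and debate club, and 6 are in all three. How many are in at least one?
|A∪B∪C| = 25+20+36-8-19-11+6 = 49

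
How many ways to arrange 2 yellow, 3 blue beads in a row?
5! / (2! × 3!) = 10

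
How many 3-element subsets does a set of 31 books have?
C(31,3) = 31!/(3!×28!) = 4495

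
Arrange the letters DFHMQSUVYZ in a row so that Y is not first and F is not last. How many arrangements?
By inclusion-exclusion: 10! - 2×(10-1)! + (10-2)! = 3628800 - 725760 + 40320 = 2943360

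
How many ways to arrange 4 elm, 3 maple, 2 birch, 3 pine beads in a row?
12! / (4! × 3! × 2! × 3!) = 277200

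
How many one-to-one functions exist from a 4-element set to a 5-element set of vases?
P(5,4) = 5!/(5-4)! = 120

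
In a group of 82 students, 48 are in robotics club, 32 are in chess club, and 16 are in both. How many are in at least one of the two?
|A∪B| = |A| + |B| - |A∩B| = 48 + 32 - 16 = 64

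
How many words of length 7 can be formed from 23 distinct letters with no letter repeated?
P(23,7) = 23!/(23-7)! = 1235591280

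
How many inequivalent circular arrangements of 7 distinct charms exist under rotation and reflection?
(7-1)!/2 = 720/2 = 360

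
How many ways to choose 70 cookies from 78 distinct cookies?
C(78,70) = 78!/(70!×8!) = 23446881315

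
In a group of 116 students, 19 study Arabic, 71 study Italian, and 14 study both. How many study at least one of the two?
|A∪B| = |A| + |B| - |A∩B| = 19 + 71 - 14 = 76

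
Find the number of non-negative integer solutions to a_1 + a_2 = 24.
C(24+2-1, 2-1) = C(25, 1) = 25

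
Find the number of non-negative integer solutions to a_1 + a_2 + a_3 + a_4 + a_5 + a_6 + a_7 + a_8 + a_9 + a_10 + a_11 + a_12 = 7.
C(7+12-1, 12-1) = C(18, 11) = 31824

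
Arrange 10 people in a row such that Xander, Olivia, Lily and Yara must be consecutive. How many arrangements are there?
Treat the 4 as one block: (10-4+1)! × 4! = 5040 × 24 = 120960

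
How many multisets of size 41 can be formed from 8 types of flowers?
C(41+8-1, 8-1) = C(48, 7) = 73629072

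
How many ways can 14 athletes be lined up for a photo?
14! = 87178291200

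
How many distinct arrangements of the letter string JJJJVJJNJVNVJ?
13! / (2! × 8! × 3!) = 12870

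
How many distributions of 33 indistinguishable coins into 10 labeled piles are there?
C(33+10-1, 10-1) = C(42, 9) = 445891810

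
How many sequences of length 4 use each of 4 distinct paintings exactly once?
4! = 24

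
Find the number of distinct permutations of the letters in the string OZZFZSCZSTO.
11! / (2! × 1! × 1! × 4! × 1! × 2!) = 415800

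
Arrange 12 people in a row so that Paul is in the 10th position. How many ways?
Fix one position: (12-1)! = 39916800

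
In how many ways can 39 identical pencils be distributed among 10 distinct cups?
C(39+10-1, 10-1) = C(48, 9) = 1677106640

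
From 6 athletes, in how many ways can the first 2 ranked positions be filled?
P(6,2) = 6!/(6-2)! = 30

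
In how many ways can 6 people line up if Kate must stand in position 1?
Fix one position: (6-1)! = 120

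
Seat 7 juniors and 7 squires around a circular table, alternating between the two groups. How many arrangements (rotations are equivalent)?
Fix one of the juniors: (7-1)! ways for the remaining juniors, × 7! ways for the squires = 720 × 5040 = 3628800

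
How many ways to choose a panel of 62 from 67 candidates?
C(67,62) = 67!/(62!×5!) = 9657648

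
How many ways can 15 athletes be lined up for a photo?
15! = 1307674368000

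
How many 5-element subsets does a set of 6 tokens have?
C(6,5) = 6!/(5!×1!) = 6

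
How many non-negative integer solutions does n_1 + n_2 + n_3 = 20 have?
C(20+3-1, 3-1) = C(22, 2) = 231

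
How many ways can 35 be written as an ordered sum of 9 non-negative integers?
C(35+9-1, 9-1) = C(43, 8) = 145008513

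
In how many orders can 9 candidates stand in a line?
9! = 362880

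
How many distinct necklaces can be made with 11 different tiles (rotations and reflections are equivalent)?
(11-1)!/2 = 3628800/2 = 1814400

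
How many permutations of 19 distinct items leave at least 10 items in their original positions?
Exactly j fixed points: C(19,j)·!(19-j); sum over j ≥ 10 (derangement numbers via !m = (m-1)·(!(m-1) + !(m-2)): !0..!9 = 1, 0, 1, 2, 9, 44, 265, 1854, 14833, 133496). Σ_{j=10}^{19} C(19,j)·!(19-j) = C(19,10)·!9 + C(19,11)·!8 + C(19,12)·!7 + C(19,13)·!6 + C(19,14)·!5 + C(19,15)·!4 + C(19,16)·!3 + C(19,17)·!2 + C(19,18)·!1 + C(19,19)·!0 = 92378·133496 + 75582·14833 + 50388·1854 + 27132·265 + 11628·44 + 3876·9 + 969·2 + 171·1 + 19·0 + 1·1 = 13554359252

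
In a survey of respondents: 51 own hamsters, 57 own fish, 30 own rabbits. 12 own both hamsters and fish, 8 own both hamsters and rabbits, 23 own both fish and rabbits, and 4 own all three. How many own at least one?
|A∪B∪C| = 51+57+30-12-8-23+4 = 99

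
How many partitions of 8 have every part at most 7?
Let r_j(i) = number of partitions of i into parts ≤ j, for i = 0..8. r_1(i) = 1 for all i; r_j(i) = r_{j-1}(i) + r_j(i-j). Rows j = 2..7: ≤2: 1 1 2 2 3 3 4 4 5; ≤3: 1 1 2 3 4 5 7 8 10; ≤4: 1 1 2 3 5 6 9 11 15; ≤5: 1 1 2 3 5 7 10 13 18; ≤6: 1 1 2 3 5 7 11 14 20; ≤7: 1 1 2 3 5 7 11 15 21. r_7(8) = 21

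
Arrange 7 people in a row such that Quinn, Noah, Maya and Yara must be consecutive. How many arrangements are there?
Treat the 4 as one block: (7-4+1)! × 4! = 24 × 24 = 576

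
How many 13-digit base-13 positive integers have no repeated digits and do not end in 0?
Last digit: 12 nonzero choices. First digit: 11 (nonzero, ≠last). Middle 11: P(11,11) = 39916800. Total = 5269017600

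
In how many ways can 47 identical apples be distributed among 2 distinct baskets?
C(47+2-1, 2-1) = C(48, 1) = 48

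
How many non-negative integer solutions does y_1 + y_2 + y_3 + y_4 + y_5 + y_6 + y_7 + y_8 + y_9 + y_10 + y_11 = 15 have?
C(15+11-1, 11-1) = C(25, 10) = 3268760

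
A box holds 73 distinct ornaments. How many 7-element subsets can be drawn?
C(73,7) = 73!/(7!×66!) = 1629348612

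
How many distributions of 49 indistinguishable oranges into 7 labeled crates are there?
C(49+7-1, 7-1) = C(55, 6) = 28989675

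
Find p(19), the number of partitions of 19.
Pentagonal recurrence p(n) = p(n-1) + p(n-2) - p(n-5) - p(n-7) + p(n-12) + p(n-15) - ... gives p(0..18) = 1, 1, 2, 3, 5, 7, 11, 15, 22, 30, 42, 56, 77, 101, 135, 176, 231, 297, 385. p(19) = p(18) + p(17) - p(14) - p(12) + p(7) + p(4) = 385 + 297 - 135 - 77 + 15 + 5 = 490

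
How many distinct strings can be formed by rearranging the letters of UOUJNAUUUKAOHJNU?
16! / (2! × 6! × 2! × 2! × 1! × 1! × 2!) = 1816214400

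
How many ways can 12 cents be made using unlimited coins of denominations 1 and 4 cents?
Coefficient of x^12 in 1/(1-x^1) · 1/(1-x^4). Use j coins of 4 for j = 0..⌊12/4⌋ = 3, the rest in 1s: 3 + 1 = 4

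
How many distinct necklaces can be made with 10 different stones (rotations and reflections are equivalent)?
(10-1)!/2 = 362880/2 = 181440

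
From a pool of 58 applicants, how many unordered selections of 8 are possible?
C(58,8) = 58!/(8!×50!) = 1916797311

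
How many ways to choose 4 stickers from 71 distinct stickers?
C(71,4) = 71!/(4!×67!) = 971635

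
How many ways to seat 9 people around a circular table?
Circular: fix one position, arrange the rest. (9-1)! = 40320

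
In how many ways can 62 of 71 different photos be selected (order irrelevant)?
C(71,62) = 71!/(62!×9!) = 74473879480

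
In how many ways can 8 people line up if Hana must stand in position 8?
Fix one position: (8-1)! = 5040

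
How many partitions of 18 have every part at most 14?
Let r_j(i) = number of partitions of i into parts ≤ j, for i = 0..18. r_1(i) = 1 for all i; r_j(i) = r_{j-1}(i) + r_j(i-j). Rows j = 2..14: ≤2: 1 1 2 2 3 3 4 4 5 5 6 6 7 7 8 8 9 9 10; ≤3: 1 1 2 3 4 5 7 8 10 12 14 16 19 21 24 27 30 33 37; ≤4: 1 1 2 3 5 6 9 11 15 18 23 27 34 39 47 54 64 72 84; ≤5: 1 1 2 3 5 7 10 13 18 23 30 37 47 57 70 84 101 119 141; ≤6: 1 1 2 3 5 7 11 14 20 26 35 44 58 71 90 110 136 163 199; ≤7: 1 1 2 3 5 7 11 15 21 28 38 49 65 82 105 131 164 201 248; ≤8: 1 1 2 3 5 7 11 15 22 29 40 52 70 89 116 146 186 230 288; ≤9: 1 1 2 3 5 7 11 15 22 30 41 54 73 94 123 157 201 252 318; ≤10: 1 1 2 3 5 7 11 15 22 30 42 55 75 97 128 164 212 267 340; ≤11: 1 1 2 3 5 7 11 15 22 30 42 56 76 99 131 169 219 278 355; ≤12: 1 1 2 3 5 7 11 15 22 30 42 56 77 100 133 172 224 285 366; ≤13: 1 1 2 3 5 7 11 15 22 30 42 56 77 101 134 174 227 290 373; ≤14: 1 1 2 3 5 7 11 15 22 30 42 56 77 101 135 175 229 293 378. r_14(18) = 378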